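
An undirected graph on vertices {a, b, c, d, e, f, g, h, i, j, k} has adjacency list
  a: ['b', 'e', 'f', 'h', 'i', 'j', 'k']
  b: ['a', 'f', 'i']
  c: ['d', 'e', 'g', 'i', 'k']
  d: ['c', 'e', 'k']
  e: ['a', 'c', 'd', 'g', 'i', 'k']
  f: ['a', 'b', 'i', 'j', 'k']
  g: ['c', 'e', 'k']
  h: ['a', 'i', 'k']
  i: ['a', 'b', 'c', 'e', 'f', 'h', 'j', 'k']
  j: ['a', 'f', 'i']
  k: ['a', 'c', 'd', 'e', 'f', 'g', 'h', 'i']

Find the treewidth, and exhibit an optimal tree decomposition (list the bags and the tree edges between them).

Every bag has size at most 4, so the width is 4 − 1 = 3 and tw(G) ≤ 3. For the lower bound, the 4 vertices {a, f, i, j} are pairwise adjacent, and any tree decomposition puts a clique entirely inside one bag — forcing width ≥ 3. Hence tw(G) = 3 exactly.

Treewidth 3.
One such decomposition:
Bags: B1 = {a, h, i, k}  B2 = {a, e, i, k}  B3 = {c, e, i, k}  B4 = {a, f, i, k}  B5 = {c, e, g, k}  B6 = {c, d, e, k}  B7 = {a, b, f, i}  B8 = {a, f, i, j}
Tree: B1–B2, B2–B3, B2–B4, B3–B5, B5–B6, B4–B7, B7–B8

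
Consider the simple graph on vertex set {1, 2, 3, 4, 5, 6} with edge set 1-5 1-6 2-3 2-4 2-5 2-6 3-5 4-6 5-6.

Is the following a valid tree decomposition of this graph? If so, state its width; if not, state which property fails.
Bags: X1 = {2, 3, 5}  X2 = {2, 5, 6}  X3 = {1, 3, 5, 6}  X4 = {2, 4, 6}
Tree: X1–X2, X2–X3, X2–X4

No — bags containing vertex 3 are not connected in the tree.

A tree decomposition must satisfy three properties: every vertex lies in some bag; for every edge, both endpoints lie together in some bag; and for every vertex, the bags containing it form a connected subtree. Here bags containing vertex 3 are not connected in the tree, so the decomposition is invalid.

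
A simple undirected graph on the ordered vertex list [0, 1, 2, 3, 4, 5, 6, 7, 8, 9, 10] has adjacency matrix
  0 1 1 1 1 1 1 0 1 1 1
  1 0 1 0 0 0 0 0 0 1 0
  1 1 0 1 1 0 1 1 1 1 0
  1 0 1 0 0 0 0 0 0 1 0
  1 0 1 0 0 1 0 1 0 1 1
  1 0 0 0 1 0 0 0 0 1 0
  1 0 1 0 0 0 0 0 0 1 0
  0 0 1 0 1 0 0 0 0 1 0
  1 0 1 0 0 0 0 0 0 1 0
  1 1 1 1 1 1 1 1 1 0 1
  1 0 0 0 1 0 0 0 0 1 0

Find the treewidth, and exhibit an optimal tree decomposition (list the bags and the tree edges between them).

Every bag has size at most 4, so the width is 4 − 1 = 3 and tw(G) ≤ 3. On the other hand G contains the 4-clique {0, 1, 2, 9}. A clique must lie in a single bag of any decomposition, so no decomposition can have width below 3. Combining the bounds, tw(G) = 3.

Treewidth 3.
One such decomposition:
Bags: B1 = {0, 2, 4, 9}  B2 = {2, 4, 7, 9}  B3 = {0, 4, 9, 10}  B4 = {0, 2, 8, 9}  B5 = {0, 2, 6, 9}  B6 = {0, 1, 2, 9}  B7 = {0, 2, 3, 9}  B8 = {0, 4, 5, 9}
Tree: B1–B2, B1–B3, B1–B4, B4–B5, B1–B6, B4–B7, B3–B8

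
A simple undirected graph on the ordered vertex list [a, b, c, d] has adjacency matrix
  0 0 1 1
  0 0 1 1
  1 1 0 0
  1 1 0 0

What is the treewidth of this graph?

A width-2 tree decomposition is:
Bags: B1 = {a, b, c}  B2 = {a, b, d}
Tree: B1–B2
Every bag has size at most 3, so the width is 3 − 1 = 2 and tw(G) ≤ 2. The edges b–c–a–d–b form a cycle, so G is not a tree and its treewidth is at least 2. Combining the bounds, tw(G) = 2.

2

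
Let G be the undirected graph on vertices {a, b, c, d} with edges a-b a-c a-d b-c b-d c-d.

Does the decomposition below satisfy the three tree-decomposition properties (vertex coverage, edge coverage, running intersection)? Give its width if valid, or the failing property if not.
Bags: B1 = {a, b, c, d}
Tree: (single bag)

Checking the three conditions: (i) the bags cover all of {a, b, c, d}; (ii) for each edge, some bag contains both endpoints; (iii) the bags containing any fixed vertex form a subtree. All hold, so the decomposition is valid with width 4 − 1 = 3.

Yes; width 3.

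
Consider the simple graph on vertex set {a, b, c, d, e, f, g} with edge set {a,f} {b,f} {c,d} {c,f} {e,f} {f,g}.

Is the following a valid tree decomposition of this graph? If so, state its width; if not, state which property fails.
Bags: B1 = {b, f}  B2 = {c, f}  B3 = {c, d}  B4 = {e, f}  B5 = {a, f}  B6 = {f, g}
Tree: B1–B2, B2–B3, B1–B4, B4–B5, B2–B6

Yes; width 1.

Every vertex of G appears in some bag (union = {a, b, c, d, e, f, g}); every edge is covered by a bag; and for each vertex v the set of bags containing v is connected in the bag tree. The decomposition is therefore valid. The largest bag has 2 vertices, so the width is 1.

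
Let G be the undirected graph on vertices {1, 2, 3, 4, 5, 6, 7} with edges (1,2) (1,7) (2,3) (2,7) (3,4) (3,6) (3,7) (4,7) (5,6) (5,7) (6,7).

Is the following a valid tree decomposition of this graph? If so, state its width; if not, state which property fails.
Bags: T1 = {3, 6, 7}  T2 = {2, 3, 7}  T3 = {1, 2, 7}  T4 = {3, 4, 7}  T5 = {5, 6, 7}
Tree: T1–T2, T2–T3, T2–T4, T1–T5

Every vertex of G appears in some bag (union = {1, 2, 3, 4, 5, 6, 7}); every edge is covered by a bag; and for each vertex v the set of bags containing v is connected in the bag tree. The decomposition is therefore valid. The largest bag has 3 vertices, so the width is 2.

Yes; width 2.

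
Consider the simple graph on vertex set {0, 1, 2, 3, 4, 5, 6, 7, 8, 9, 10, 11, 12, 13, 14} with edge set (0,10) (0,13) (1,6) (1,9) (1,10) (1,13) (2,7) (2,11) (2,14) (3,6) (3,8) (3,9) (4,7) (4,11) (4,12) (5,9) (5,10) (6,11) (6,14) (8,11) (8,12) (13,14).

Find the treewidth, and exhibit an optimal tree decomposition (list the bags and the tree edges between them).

Treewidth 3.
One optimal decomposition is:
Bags: B1 = {0, 5, 10, 13}  B2 = {1, 5, 10, 13}  B3 = {1, 5, 9, 13}  B4 = {1, 9, 13, 14}  B5 = {1, 6, 9, 14}  B6 = {3, 6, 9, 14}  B7 = {2, 3, 6, 14}  B8 = {2, 3, 6, 11}  B9 = {2, 3, 8, 11}  B10 = {2, 7, 8, 11}  B11 = {4, 7, 8, 11}  B12 = {4, 7, 8, 12}
Tree: B1–B2, B2–B3, B3–B4, B4–B5, B5–B6, B6–B7, B7–B8, B8–B9, B9–B10, B10–B11, B11–B12

Each bag holds 4 vertices, so the decomposition has width 3, which upper-bounds the treewidth. For the lower bound: the 4 vertex sets {0,5,10}, {13}, {1}, {3,6,9,14} are disjoint, each induces a connected subgraph, and every pair is joined by at least one edge of G. Contracting each set to a single vertex therefore yields K_{4} as a minor, and since treewidth is minor-monotone, tw(G) ≥ tw(K_{4}) = 3. The upper and lower bounds meet at 3, so that is the treewidth.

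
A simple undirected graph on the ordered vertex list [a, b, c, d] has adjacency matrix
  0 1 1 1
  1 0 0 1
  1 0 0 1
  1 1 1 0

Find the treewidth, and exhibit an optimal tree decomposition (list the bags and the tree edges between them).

Each bag holds 3 vertices, so the decomposition has width 2, which upper-bounds the treewidth. On the other hand G contains the 3-clique {a, c, d}. A clique must lie in a single bag of any decomposition, so no decomposition can have width below 2. Combining the bounds, tw(G) = 2.

Treewidth 2.
Bags: B1 = {a, b, d}  B2 = {a, c, d}
Tree: B1–B2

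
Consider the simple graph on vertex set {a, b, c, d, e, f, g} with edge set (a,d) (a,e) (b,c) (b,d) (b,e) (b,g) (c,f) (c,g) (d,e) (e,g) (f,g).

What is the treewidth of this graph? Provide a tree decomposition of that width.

Each bag holds 3 vertices, so the decomposition has width 2, which upper-bounds the treewidth. Conversely, {a, d, e} is a clique of size 3, and the vertices of any clique must share a bag in every tree decomposition; so some bag has ≥ 3 vertices and tw(G) ≥ 2. Combining the bounds, tw(G) = 2.

Treewidth 2.
One such decomposition:
Bags: B1 = {b, e, g}  B2 = {b, d, e}  B3 = {b, c, g}  B4 = {a, d, e}  B5 = {c, f, g}
Tree: B1–B2, B1–B3, B2–B4, B3–B5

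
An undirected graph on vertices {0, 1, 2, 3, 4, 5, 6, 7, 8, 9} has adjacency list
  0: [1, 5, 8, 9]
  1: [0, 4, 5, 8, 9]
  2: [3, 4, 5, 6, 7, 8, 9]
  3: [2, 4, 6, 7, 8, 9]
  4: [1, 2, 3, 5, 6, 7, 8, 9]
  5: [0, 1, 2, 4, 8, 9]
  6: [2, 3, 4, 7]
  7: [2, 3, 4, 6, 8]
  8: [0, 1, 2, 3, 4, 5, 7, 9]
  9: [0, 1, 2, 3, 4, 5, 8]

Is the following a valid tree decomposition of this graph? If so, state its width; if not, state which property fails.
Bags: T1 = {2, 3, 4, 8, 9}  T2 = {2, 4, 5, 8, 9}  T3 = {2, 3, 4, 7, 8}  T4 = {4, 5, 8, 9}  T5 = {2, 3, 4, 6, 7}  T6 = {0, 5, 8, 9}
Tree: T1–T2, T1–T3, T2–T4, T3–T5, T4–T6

A tree decomposition must satisfy three properties: every vertex lies in some bag; for every edge, both endpoints lie together in some bag; and for every vertex, the bags containing it form a connected subtree. Here vertex 1 appears in no bag, so the decomposition is invalid.

No — vertex 1 appears in no bag.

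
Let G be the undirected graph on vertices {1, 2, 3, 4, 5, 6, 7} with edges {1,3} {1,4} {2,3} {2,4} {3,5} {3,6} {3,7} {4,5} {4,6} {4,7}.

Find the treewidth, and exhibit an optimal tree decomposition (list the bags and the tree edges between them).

Each bag holds 3 vertices, so the decomposition has width 2, which upper-bounds the treewidth. The edges 4–5–3–2–4 form a cycle, so G is not a tree and its treewidth is at least 2. The upper and lower bounds meet at 2, so that is the treewidth.

Treewidth 2.
One such decomposition:
Bags: B1 = {3, 4, 5}  B2 = {2, 3, 4}  B3 = {3, 4, 7}  B4 = {1, 3, 4}  B5 = {3, 4, 6}
Tree: B1–B2, B2–B3, B3–B4, B4–B5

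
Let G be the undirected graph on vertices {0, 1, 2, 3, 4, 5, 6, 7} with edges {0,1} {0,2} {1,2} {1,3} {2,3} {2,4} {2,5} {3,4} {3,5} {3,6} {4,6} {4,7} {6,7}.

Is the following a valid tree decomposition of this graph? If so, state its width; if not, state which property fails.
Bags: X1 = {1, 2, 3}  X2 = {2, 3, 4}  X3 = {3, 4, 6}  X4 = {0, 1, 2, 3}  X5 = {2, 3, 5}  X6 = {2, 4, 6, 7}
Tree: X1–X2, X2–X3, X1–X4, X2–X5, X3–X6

A tree decomposition must satisfy three properties: every vertex lies in some bag; for every edge, both endpoints lie together in some bag; and for every vertex, the bags containing it form a connected subtree. Here bags containing vertex 2 are not connected in the tree, so the decomposition is invalid.

No — bags containing vertex 2 are not connected in the tree.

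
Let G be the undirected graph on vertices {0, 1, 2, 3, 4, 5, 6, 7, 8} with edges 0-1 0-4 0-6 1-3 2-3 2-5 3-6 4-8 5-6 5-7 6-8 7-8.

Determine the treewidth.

A width-3 tree decomposition is:
Bags: B1 = {1, 2, 3, 5}  B2 = {1, 3, 5, 6}  B3 = {0, 1, 5, 6}  B4 = {0, 5, 6, 7}  B5 = {0, 6, 7, 8}  B6 = {0, 4, 7, 8}
Tree: B1–B2, B2–B3, B3–B4, B4–B5, B5–B6
The largest bag has 4 vertices, giving width 3; this decomposition certifies tw(G) ≤ 3. For the lower bound: the 4 vertex sets {1,2,3}, {5}, {6}, {0,4,7,8} are disjoint, each induces a connected subgraph, and every pair is joined by at least one edge of G. Contracting each set to a single vertex therefore yields K_{4} as a minor, and since treewidth is minor-monotone, tw(G) ≥ tw(K_{4}) = 3. Therefore the treewidth is 3.

3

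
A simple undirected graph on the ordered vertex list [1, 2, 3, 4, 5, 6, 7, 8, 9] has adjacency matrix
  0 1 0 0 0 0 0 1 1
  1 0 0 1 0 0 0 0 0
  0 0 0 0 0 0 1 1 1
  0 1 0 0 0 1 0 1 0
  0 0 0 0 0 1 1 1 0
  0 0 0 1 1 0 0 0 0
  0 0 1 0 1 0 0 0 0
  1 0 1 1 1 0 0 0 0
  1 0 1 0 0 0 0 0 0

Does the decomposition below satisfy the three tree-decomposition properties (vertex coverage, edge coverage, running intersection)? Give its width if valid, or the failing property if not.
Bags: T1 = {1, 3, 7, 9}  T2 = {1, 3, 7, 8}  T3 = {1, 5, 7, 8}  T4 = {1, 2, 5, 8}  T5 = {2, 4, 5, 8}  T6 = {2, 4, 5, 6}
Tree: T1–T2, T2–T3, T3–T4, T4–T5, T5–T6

Vertex coverage: the bags together contain {1, 2, 3, 4, 5, 6, 7, 8, 9}, the full vertex set. Edge coverage: each edge of G has both endpoints in at least one bag. Running intersection: for every vertex, the bags containing it form a connected subtree. All three properties hold, so this is a valid tree decomposition of width max|bag| − 1 = 3, and hence tw(G) ≤ 3.

Yes; width 3.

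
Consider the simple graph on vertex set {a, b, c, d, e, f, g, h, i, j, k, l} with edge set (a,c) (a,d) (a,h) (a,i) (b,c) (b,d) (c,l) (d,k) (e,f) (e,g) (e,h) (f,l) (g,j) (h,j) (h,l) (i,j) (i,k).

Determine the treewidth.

3

A width-3 tree decomposition is:
Bags: B1 = {b, d, i, k}  B2 = {a, b, d, i}  B3 = {a, b, c, i}  B4 = {a, c, i, j}  B5 = {a, c, h, j}  B6 = {c, h, j, l}  B7 = {g, h, j, l}  B8 = {e, g, h, l}  B9 = {e, f, g, l}
Tree: B1–B2, B2–B3, B3–B4, B4–B5, B5–B6, B6–B7, B7–B8, B8–B9
The largest bag has 4 vertices, giving width 3; this decomposition certifies tw(G) ≤ 3. For the lower bound: the 4 vertex sets {b,d,k}, {i}, {a}, {c,h,j,l} are disjoint, each induces a connected subgraph, and every pair is joined by at least one edge of G. Contracting each set to a single vertex therefore yields K_{4} as a minor, and since treewidth is minor-monotone, tw(G) ≥ tw(K_{4}) = 3. Combining the bounds, tw(G) = 3.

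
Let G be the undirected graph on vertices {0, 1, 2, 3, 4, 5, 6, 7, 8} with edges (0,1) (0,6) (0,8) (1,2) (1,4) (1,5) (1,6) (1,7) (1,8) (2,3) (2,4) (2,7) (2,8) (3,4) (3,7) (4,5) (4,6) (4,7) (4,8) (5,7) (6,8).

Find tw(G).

A width-3 tree decomposition is:
Bags: B1 = {1, 2, 4, 7}  B2 = {1, 2, 4, 8}  B3 = {1, 4, 6, 8}  B4 = {2, 3, 4, 7}  B5 = {1, 4, 5, 7}  B6 = {0, 1, 6, 8}
Tree: B1–B2, B2–B3, B1–B4, B1–B5, B3–B6
Every bag has size at most 4, so the width is 4 − 1 = 3 and tw(G) ≤ 3. For the lower bound, the 4 vertices {0, 1, 6, 8} are pairwise adjacent, and any tree decomposition puts a clique entirely inside one bag — forcing width ≥ 3. Therefore the treewidth is 3.

3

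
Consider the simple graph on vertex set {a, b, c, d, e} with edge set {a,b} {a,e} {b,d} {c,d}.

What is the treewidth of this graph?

1

A width-1 tree decomposition is:
Bags: B1 = {b, d}  B2 = {c, d}  B3 = {a, b}  B4 = {a, e}
Tree: B1–B2, B1–B3, B3–B4
Every bag has size at most 2, so the width is 2 − 1 = 1 and tw(G) ≤ 1. Since G has at least one edge (e.g. b–d), it is not an edgeless graph, so tw(G) ≥ 1. Therefore the treewidth is 1.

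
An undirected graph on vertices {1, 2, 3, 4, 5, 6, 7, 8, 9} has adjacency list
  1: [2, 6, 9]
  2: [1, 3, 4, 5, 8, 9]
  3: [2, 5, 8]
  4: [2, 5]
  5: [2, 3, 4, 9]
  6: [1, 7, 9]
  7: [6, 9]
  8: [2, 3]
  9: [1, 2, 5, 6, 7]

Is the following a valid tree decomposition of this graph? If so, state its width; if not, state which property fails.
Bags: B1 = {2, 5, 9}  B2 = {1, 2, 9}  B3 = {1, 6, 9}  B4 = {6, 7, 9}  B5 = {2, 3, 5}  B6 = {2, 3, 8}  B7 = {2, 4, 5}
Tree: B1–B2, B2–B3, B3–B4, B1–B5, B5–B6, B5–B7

Yes; width 2.

Every vertex of G appears in some bag (union = {1, 2, 3, 4, 5, 6, 7, 8, 9}); every edge is covered by a bag; and for each vertex v the set of bags containing v is connected in the bag tree. The decomposition is therefore valid. The largest bag has 3 vertices, so the width is 2.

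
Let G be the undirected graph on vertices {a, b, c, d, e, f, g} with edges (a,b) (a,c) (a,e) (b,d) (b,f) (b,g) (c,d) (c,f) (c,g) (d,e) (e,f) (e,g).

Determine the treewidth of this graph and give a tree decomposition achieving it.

Treewidth 3.
Bags: B1 = {b, c, e, g}  B2 = {b, c, e, f}  B3 = {b, c, d, e}  B4 = {a, b, c, e}
Tree: B1–B2, B2–B3, B3–B4

Every bag has size at most 4, so the width is 4 − 1 = 3 and tw(G) ≤ 3. For the lower bound: the 4 vertex sets {b,g}, {c,f}, {e}, {d} are disjoint, each induces a connected subgraph, and every pair is joined by at least one edge of G. Contracting each set to a single vertex therefore yields K_{4} as a minor, and since treewidth is minor-monotone, tw(G) ≥ tw(K_{4}) = 3. The upper and lower bounds meet at 3, so that is the treewidth.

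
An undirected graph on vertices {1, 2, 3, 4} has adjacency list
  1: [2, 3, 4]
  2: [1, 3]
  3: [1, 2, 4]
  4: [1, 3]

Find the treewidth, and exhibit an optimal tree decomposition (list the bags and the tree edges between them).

Treewidth 2.
One optimal decomposition is:
Bags: B1 = {1, 2, 3}  B2 = {1, 3, 4}
Tree: B1–B2

Each bag holds 3 vertices, so the decomposition has width 2, which upper-bounds the treewidth. Conversely, {1, 2, 3} is a clique of size 3, and the vertices of any clique must share a bag in every tree decomposition; so some bag has ≥ 3 vertices and tw(G) ≥ 2. Combining the bounds, tw(G) = 2.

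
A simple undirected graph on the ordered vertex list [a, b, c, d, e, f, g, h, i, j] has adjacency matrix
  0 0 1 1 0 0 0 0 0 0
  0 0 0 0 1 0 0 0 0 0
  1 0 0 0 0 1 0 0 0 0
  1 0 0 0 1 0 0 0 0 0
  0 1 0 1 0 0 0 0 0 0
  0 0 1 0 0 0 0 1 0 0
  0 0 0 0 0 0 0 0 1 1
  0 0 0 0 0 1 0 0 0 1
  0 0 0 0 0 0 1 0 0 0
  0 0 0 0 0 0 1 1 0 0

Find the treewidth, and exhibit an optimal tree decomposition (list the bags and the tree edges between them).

Each bag holds 2 vertices, so the decomposition has width 1, which upper-bounds the treewidth. Since G has at least one edge (e.g. i–g), it is not an edgeless graph, so tw(G) ≥ 1. Therefore the treewidth is 1.

Treewidth 1.
Bags: B1 = {g, i}  B2 = {g, j}  B3 = {h, j}  B4 = {f, h}  B5 = {c, f}  B6 = {a, c}  B7 = {a, d}  B8 = {d, e}  B9 = {b, e}
Tree: B1–B2, B2–B3, B3–B4, B4–B5, B5–B6, B6–B7, B7–B8, B8–B9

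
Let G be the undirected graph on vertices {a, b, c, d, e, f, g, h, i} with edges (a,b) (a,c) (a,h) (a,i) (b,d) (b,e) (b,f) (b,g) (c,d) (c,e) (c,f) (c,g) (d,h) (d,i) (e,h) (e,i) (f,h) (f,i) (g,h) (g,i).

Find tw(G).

A width-4 tree decomposition is:
Bags: B1 = {b, c, d, h, i}  B2 = {b, c, f, h, i}  B3 = {b, c, e, h, i}  B4 = {b, c, g, h, i}  B5 = {a, b, c, h, i}
Tree: B1–B2, B2–B3, B3–B4, B4–B5
The largest bag has 5 vertices, giving width 4; this decomposition certifies tw(G) ≤ 4. For the lower bound: the 5 vertex sets {b,d}, {f,i}, {e,h}, {c}, {g} are disjoint, each induces a connected subgraph, and every pair is joined by at least one edge of G. Contracting each set to a single vertex therefore yields K_{5} as a minor, and since treewidth is minor-monotone, tw(G) ≥ tw(K_{5}) = 4. The upper and lower bounds meet at 4, so that is the treewidth.

4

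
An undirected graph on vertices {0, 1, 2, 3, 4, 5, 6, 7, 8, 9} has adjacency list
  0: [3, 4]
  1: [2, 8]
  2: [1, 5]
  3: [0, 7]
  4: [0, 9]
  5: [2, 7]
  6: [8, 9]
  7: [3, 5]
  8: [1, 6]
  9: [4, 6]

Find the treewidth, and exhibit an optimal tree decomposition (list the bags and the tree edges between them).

Treewidth 2.
One such decomposition:
Bags: B1 = {4, 6, 9}  B2 = {4, 6, 8}  B3 = {1, 4, 8}  B4 = {1, 2, 4}  B5 = {2, 4, 5}  B6 = {4, 5, 7}  B7 = {3, 4, 7}  B8 = {0, 3, 4}
Tree: B1–B2, B2–B3, B3–B4, B4–B5, B5–B6, B6–B7, B7–B8

Each bag holds 3 vertices, so the decomposition has width 2, which upper-bounds the treewidth. For the lower bound, G contains the cycle 4–9–6–8–1–2–5–7–3–0–4, so G is not a forest; only forests have treewidth ≤ 1, hence tw(G) ≥ 2. Therefore the treewidth is 2.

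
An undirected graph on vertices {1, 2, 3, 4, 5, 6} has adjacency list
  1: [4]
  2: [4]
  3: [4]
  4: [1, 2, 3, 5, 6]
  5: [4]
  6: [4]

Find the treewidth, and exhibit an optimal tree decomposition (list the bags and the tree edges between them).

The largest bag has 2 vertices, giving width 1; this decomposition certifies tw(G) ≤ 1. G has an edge, so its treewidth is at least 1. The upper and lower bounds meet at 1, so that is the treewidth.

Treewidth 1.
One optimal decomposition is:
Bags: B1 = {4, 5}  B2 = {3, 4}  B3 = {2, 4}  B4 = {1, 4}  B5 = {4, 6}
Tree: B1–B2, B2–B3, B2–B4, B2–B5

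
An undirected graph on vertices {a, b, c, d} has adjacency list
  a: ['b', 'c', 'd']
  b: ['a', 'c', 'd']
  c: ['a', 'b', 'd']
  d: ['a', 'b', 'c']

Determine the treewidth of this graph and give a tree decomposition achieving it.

With just one bag of size 4, the width is 4 − 1 = 3, so tw(G) ≤ 3. For the lower bound, the 4 vertices {a, b, c, d} are pairwise adjacent, and any tree decomposition puts a clique entirely inside one bag — forcing width ≥ 3. The upper and lower bounds meet at 3, so that is the treewidth.

Treewidth 3.
One optimal decomposition is:
Bags: B1 = {a, b, c, d}
Tree: (single bag)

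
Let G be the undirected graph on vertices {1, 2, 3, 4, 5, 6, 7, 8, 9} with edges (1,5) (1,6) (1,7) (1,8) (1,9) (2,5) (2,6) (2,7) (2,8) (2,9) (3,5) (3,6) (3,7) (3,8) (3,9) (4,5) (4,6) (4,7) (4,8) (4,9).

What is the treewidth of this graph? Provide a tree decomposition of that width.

The largest bag has 5 vertices, giving width 4; this decomposition certifies tw(G) ≤ 4. For the lower bound: the 5 vertex sets {1,7}, {2,6}, {3,8}, {4}, {5} are disjoint, each induces a connected subgraph, and every pair is joined by at least one edge of G. Contracting each set to a single vertex therefore yields K_{5} as a minor, and since treewidth is minor-monotone, tw(G) ≥ tw(K_{5}) = 4. Hence tw(G) = 4 exactly.

Treewidth 4.
One such decomposition:
Bags: B1 = {1, 2, 3, 4, 7}  B2 = {1, 2, 3, 4, 6}  B3 = {1, 2, 3, 4, 8}  B4 = {1, 2, 3, 4, 5}  B5 = {1, 2, 3, 4, 9}
Tree: B1–B2, B2–B3, B3–B4, B4–B5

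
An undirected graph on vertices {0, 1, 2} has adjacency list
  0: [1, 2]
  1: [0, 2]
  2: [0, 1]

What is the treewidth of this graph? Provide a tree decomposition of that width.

A single bag containing all 3 vertices is trivially a valid decomposition of width 2. For the lower bound, the 3 vertices {0, 1, 2} are pairwise adjacent, and any tree decomposition puts a clique entirely inside one bag — forcing width ≥ 2. The upper and lower bounds meet at 2, so that is the treewidth.

Treewidth 2.
One such decomposition:
Bags: B1 = {0, 1, 2}
Tree: (single bag)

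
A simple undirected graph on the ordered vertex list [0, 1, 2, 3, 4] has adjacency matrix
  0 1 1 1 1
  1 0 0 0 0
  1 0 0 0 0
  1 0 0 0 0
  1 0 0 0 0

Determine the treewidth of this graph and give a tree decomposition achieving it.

Each bag holds 2 vertices, so the decomposition has width 1, which upper-bounds the treewidth. Any graph with an edge has treewidth ≥ 1, and G has the edge 1–0. Therefore the treewidth is 1.

Treewidth 1.
Bags: B1 = {0, 1}  B2 = {0, 4}  B3 = {0, 3}  B4 = {0, 2}
Tree: B1–B2, B2–B3, B3–B4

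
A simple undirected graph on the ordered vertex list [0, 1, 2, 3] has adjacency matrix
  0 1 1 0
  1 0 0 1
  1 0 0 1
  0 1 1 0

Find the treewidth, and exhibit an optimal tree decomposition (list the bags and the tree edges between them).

Treewidth 2.
Bags: B1 = {0, 2, 3}  B2 = {0, 1, 3}
Tree: B1–B2

Each bag holds 3 vertices, so the decomposition has width 2, which upper-bounds the treewidth. Since 0–2–3–1–0 is a cycle in G, G is not acyclic. Forests are exactly the graphs of treewidth ≤ 1, so tw(G) ≥ 2. Combining the bounds, tw(G) = 2.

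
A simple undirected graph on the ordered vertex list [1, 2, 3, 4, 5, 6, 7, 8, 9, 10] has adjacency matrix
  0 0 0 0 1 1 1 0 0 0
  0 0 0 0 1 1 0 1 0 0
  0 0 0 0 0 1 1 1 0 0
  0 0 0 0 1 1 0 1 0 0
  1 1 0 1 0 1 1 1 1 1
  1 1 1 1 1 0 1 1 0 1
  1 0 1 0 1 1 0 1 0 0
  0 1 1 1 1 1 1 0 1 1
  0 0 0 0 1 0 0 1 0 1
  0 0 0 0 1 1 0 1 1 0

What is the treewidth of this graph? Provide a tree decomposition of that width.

Every bag has size at most 4, so the width is 4 − 1 = 3 and tw(G) ≤ 3. Conversely, {3, 6, 7, 8} is a clique of size 4, and the vertices of any clique must share a bag in every tree decomposition; so some bag has ≥ 4 vertices and tw(G) ≥ 3. Therefore the treewidth is 3.

Treewidth 3.
Bags: B1 = {5, 6, 8, 10}  B2 = {5, 8, 9, 10}  B3 = {2, 5, 6, 8}  B4 = {5, 6, 7, 8}  B5 = {4, 5, 6, 8}  B6 = {1, 5, 6, 7}  B7 = {3, 6, 7, 8}
Tree: B1–B2, B1–B3, B3–B4, B3–B5, B4–B6, B4–B7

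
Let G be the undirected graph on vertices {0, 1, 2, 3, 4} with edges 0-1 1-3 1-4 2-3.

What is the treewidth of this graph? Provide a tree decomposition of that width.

The largest bag has 2 vertices, giving width 1; this decomposition certifies tw(G) ≤ 1. G has an edge, so its treewidth is at least 1. Hence tw(G) = 1 exactly.

Treewidth 1.
One such decomposition:
Bags: B1 = {0, 1}  B2 = {1, 3}  B3 = {2, 3}  B4 = {1, 4}
Tree: B1–B2, B2–B3, B1–B4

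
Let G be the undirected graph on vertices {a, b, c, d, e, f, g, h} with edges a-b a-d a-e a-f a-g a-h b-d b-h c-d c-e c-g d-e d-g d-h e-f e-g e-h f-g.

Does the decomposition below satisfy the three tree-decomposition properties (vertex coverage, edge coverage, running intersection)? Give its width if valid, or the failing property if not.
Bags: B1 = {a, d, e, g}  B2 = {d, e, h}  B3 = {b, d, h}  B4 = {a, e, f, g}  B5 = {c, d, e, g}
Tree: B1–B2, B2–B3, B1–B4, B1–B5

No — edge (a,h) lies in no bag.

A tree decomposition must satisfy three properties: every vertex lies in some bag; for every edge, both endpoints lie together in some bag; and for every vertex, the bags containing it form a connected subtree. Here edge (a,h) lies in no bag, so the decomposition is invalid.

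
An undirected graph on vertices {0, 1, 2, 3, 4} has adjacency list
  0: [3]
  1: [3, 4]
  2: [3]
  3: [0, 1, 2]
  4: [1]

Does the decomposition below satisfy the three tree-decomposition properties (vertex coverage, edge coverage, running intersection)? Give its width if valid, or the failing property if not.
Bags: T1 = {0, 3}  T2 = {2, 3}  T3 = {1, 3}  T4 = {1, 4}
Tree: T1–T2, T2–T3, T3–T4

Every vertex of G appears in some bag (union = {0, 1, 2, 3, 4}); every edge is covered by a bag; and for each vertex v the set of bags containing v is connected in the bag tree. The decomposition is therefore valid. The largest bag has 2 vertices, so the width is 1.

Yes; width 1.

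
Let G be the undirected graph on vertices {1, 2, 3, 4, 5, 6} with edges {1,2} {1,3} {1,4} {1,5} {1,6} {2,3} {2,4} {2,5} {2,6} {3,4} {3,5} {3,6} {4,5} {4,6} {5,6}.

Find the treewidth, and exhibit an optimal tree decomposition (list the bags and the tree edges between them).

A single bag containing all 6 vertices is trivially a valid decomposition of width 5. Conversely, {1, 2, 3, 4, 5, 6} is a clique of size 6, and the vertices of any clique must share a bag in every tree decomposition; so some bag has ≥ 6 vertices and tw(G) ≥ 5. Hence tw(G) = 5 exactly.

Treewidth 5.
One such decomposition:
Bags: B1 = {1, 2, 3, 4, 5, 6}
Tree: (single bag)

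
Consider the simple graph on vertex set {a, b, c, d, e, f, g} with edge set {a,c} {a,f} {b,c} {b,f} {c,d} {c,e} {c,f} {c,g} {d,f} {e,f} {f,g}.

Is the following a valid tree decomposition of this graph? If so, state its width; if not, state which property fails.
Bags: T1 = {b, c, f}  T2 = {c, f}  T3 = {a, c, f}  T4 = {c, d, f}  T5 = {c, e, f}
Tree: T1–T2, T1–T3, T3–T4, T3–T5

A tree decomposition must satisfy three properties: every vertex lies in some bag; for every edge, both endpoints lie together in some bag; and for every vertex, the bags containing it form a connected subtree. Here vertex g appears in no bag, so the decomposition is invalid.

No — vertex g appears in no bag.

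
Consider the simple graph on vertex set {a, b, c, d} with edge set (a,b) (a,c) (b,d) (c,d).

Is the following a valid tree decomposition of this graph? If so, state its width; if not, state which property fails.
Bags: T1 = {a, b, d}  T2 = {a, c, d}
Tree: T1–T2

Yes; width 2.

Checking the three conditions: (i) the bags cover all of {a, b, c, d}; (ii) for each edge, some bag contains both endpoints; (iii) the bags containing any fixed vertex form a subtree. All hold, so the decomposition is valid with width 3 − 1 = 2.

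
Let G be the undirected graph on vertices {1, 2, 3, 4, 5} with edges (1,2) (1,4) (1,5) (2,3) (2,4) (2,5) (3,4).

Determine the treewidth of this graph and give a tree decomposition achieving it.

Every bag has size at most 3, so the width is 3 − 1 = 2 and tw(G) ≤ 2. On the other hand G contains the 3-clique {1, 2, 4}. A clique must lie in a single bag of any decomposition, so no decomposition can have width below 2. Combining the bounds, tw(G) = 2.

Treewidth 2.
Bags: B1 = {1, 2, 5}  B2 = {1, 2, 4}  B3 = {2, 3, 4}
Tree: B1–B2, B2–B3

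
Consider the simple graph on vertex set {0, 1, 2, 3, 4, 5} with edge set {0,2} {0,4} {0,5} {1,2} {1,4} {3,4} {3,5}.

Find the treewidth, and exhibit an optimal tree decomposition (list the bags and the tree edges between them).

Every bag has size at most 3, so the width is 3 − 1 = 2 and tw(G) ≤ 2. For the lower bound, G contains the cycle 2–1–4–0–2, so G is not a forest; only forests have treewidth ≤ 1, hence tw(G) ≥ 2. Therefore the treewidth is 2.

Treewidth 2.
One such decomposition:
Bags: B1 = {0, 1, 2}  B2 = {0, 1, 4}  B3 = {0, 4, 5}  B4 = {3, 4, 5}
Tree: B1–B2, B2–B3, B3–B4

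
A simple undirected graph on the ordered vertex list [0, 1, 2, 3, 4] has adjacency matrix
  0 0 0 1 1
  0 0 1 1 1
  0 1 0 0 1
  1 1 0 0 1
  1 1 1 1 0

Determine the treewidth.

2

A width-2 tree decomposition is:
Bags: B1 = {1, 3, 4}  B2 = {1, 2, 4}  B3 = {0, 3, 4}
Tree: B1–B2, B1–B3
The largest bag has 3 vertices, giving width 2; this decomposition certifies tw(G) ≤ 2. On the other hand G contains the 3-clique {0, 3, 4}. A clique must lie in a single bag of any decomposition, so no decomposition can have width below 2. Combining the bounds, tw(G) = 2.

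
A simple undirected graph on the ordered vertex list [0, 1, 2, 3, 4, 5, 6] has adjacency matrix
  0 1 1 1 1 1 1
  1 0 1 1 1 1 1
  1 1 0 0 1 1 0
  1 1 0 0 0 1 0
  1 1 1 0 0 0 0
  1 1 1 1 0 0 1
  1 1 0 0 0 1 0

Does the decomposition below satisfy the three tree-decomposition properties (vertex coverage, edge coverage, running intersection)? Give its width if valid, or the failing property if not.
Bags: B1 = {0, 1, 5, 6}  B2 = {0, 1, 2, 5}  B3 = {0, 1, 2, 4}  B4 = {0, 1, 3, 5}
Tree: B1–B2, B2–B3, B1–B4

Yes; width 3.

Vertex coverage: the bags together contain {0, 1, 2, 3, 4, 5, 6}, the full vertex set. Edge coverage: each edge of G has both endpoints in at least one bag. Running intersection: for every vertex, the bags containing it form a connected subtree. All three properties hold, so this is a valid tree decomposition of width max|bag| − 1 = 3, and hence tw(G) ≤ 3.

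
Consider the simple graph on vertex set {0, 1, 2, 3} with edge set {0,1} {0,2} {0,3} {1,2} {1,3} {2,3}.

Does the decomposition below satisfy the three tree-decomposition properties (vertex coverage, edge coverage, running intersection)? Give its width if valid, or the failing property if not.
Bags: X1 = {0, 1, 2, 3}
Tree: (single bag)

Yes; width 3.

Vertex coverage: the bags together contain {0, 1, 2, 3}, the full vertex set. Edge coverage: each edge of G has both endpoints in at least one bag. Running intersection: for every vertex, the bags containing it form a connected subtree. All three properties hold, so this is a valid tree decomposition of width max|bag| − 1 = 3, and hence tw(G) ≤ 3.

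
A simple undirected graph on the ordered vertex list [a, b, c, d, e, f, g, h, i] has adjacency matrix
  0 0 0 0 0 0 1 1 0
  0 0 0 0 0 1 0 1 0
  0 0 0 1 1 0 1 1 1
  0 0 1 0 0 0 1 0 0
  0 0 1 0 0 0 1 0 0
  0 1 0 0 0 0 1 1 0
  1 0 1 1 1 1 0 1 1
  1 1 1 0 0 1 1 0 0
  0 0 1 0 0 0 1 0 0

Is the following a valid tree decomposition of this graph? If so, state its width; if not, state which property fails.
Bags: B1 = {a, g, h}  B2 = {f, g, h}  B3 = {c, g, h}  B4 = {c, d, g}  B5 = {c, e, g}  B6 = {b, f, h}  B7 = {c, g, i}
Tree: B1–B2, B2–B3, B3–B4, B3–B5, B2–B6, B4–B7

Yes; width 2.

Vertex coverage: the bags together contain {a, b, c, d, e, f, g, h, i}, the full vertex set. Edge coverage: each edge of G has both endpoints in at least one bag. Running intersection: for every vertex, the bags containing it form a connected subtree. All three properties hold, so this is a valid tree decomposition of width max|bag| − 1 = 2, and hence tw(G) ≤ 2.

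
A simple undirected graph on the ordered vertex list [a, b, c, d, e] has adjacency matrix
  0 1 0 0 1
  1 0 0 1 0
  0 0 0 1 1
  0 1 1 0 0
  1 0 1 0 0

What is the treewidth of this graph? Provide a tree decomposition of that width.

Treewidth 2.
One such decomposition:
Bags: B1 = {b, c, d}  B2 = {b, c, e}  B3 = {a, b, e}
Tree: B1–B2, B2–B3

Every bag has size at most 3, so the width is 3 − 1 = 2 and tw(G) ≤ 2. Since b–d–c–e–a–b is a cycle in G, G is not acyclic. Forests are exactly the graphs of treewidth ≤ 1, so tw(G) ≥ 2. The upper and lower bounds meet at 2, so that is the treewidth.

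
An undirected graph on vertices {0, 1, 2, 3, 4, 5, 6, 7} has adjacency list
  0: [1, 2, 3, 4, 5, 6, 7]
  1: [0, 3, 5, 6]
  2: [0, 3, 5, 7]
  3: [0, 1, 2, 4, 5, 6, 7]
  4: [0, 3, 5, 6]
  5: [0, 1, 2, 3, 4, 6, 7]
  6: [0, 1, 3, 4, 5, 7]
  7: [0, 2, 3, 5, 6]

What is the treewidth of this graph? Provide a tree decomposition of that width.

The largest bag has 5 vertices, giving width 4; this decomposition certifies tw(G) ≤ 4. For the lower bound, the 5 vertices {0, 2, 3, 5, 7} are pairwise adjacent, and any tree decomposition puts a clique entirely inside one bag — forcing width ≥ 4. The upper and lower bounds meet at 4, so that is the treewidth.

Treewidth 4.
One optimal decomposition is:
Bags: B1 = {0, 1, 3, 5, 6}  B2 = {0, 3, 4, 5, 6}  B3 = {0, 3, 5, 6, 7}  B4 = {0, 2, 3, 5, 7}
Tree: B1–B2, B2–B3, B3–B4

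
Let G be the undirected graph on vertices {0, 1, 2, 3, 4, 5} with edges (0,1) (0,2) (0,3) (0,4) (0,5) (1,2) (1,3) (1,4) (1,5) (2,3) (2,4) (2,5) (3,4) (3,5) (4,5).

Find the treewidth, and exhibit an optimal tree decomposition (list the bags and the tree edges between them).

With just one bag of size 6, the width is 6 − 1 = 5, so tw(G) ≤ 5. On the other hand G contains the 6-clique {0, 1, 2, 3, 4, 5}. A clique must lie in a single bag of any decomposition, so no decomposition can have width below 5. The upper and lower bounds meet at 5, so that is the treewidth.

Treewidth 5.
One optimal decomposition is:
Bags: B1 = {0, 1, 2, 3, 4, 5}
Tree: (single bag)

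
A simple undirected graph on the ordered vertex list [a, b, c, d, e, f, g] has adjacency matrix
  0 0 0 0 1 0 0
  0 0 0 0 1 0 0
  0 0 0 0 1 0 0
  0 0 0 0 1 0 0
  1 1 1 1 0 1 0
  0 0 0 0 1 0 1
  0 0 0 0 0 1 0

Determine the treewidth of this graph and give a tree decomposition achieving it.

Treewidth 1.
One such decomposition:
Bags: B1 = {d, e}  B2 = {c, e}  B3 = {e, f}  B4 = {f, g}  B5 = {b, e}  B6 = {a, e}
Tree: B1–B2, B2–B3, B3–B4, B1–B5, B2–B6

Every bag has size at most 2, so the width is 2 − 1 = 1 and tw(G) ≤ 1. G has an edge, so its treewidth is at least 1. Therefore the treewidth is 1.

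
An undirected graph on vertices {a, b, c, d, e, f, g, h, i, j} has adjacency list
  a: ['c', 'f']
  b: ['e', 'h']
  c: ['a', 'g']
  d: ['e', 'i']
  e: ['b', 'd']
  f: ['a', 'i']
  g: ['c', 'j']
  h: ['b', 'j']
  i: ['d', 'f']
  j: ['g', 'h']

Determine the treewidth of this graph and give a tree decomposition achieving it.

Treewidth 2.
One optimal decomposition is:
Bags: B1 = {b, d, e}  B2 = {b, d, h}  B3 = {d, h, j}  B4 = {d, g, j}  B5 = {c, d, g}  B6 = {a, c, d}  B7 = {a, d, f}  B8 = {d, f, i}
Tree: B1–B2, B2–B3, B3–B4, B4–B5, B5–B6, B6–B7, B7–B8

The largest bag has 3 vertices, giving width 2; this decomposition certifies tw(G) ≤ 2. For the lower bound, G contains the cycle d–e–b–h–j–g–c–a–f–i–d, so G is not a forest; only forests have treewidth ≤ 1, hence tw(G) ≥ 2. The upper and lower bounds meet at 2, so that is the treewidth.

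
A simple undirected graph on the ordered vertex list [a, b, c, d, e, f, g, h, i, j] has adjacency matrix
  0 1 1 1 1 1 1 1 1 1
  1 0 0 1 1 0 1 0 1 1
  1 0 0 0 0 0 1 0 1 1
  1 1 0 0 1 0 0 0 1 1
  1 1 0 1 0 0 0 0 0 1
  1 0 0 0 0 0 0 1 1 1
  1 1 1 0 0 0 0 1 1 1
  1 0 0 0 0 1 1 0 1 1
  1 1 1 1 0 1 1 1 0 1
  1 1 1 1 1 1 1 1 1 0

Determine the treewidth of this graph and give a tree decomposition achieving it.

Every bag has size at most 5, so the width is 5 − 1 = 4 and tw(G) ≤ 4. Conversely, {a, b, d, e, j} is a clique of size 5, and the vertices of any clique must share a bag in every tree decomposition; so some bag has ≥ 5 vertices and tw(G) ≥ 4. Hence tw(G) = 4 exactly.

Treewidth 4.
One optimal decomposition is:
Bags: B1 = {a, b, g, i, j}  B2 = {a, b, d, i, j}  B3 = {a, g, h, i, j}  B4 = {a, c, g, i, j}  B5 = {a, f, h, i, j}  B6 = {a, b, d, e, j}
Tree: B1–B2, B1–B3, B3–B4, B3–B5, B2–B6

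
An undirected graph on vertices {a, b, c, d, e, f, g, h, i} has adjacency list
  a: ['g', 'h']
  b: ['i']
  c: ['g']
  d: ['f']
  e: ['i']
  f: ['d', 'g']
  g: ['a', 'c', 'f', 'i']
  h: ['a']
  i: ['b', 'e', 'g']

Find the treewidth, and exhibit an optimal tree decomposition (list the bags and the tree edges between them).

The largest bag has 2 vertices, giving width 1; this decomposition certifies tw(G) ≤ 1. Since G has at least one edge (e.g. f–g), it is not an edgeless graph, so tw(G) ≥ 1. Therefore the treewidth is 1.

Treewidth 1.
Bags: B1 = {f, g}  B2 = {d, f}  B3 = {a, g}  B4 = {g, i}  B5 = {b, i}  B6 = {e, i}  B7 = {a, h}  B8 = {c, g}
Tree: B1–B2, B1–B3, B3–B4, B4–B5, B4–B6, B3–B7, B4–B8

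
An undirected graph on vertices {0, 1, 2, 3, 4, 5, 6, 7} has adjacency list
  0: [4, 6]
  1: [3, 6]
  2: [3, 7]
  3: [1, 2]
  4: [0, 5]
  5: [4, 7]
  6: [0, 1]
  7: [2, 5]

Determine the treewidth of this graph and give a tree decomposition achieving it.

Treewidth 2.
One such decomposition:
Bags: B1 = {0, 1, 6}  B2 = {0, 1, 4}  B3 = {1, 4, 5}  B4 = {1, 5, 7}  B5 = {1, 2, 7}  B6 = {1, 2, 3}
Tree: B1–B2, B2–B3, B3–B4, B4–B5, B5–B6

The largest bag has 3 vertices, giving width 2; this decomposition certifies tw(G) ≤ 2. For the lower bound, G contains the cycle 1–6–0–4–5–7–2–3–1, so G is not a forest; only forests have treewidth ≤ 1, hence tw(G) ≥ 2. The upper and lower bounds meet at 2, so that is the treewidth.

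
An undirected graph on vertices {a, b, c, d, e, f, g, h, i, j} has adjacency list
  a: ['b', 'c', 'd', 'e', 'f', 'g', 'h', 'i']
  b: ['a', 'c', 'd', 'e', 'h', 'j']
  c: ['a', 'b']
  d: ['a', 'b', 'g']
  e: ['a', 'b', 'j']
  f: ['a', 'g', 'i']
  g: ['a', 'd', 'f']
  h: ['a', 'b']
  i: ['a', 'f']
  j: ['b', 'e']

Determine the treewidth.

A width-2 tree decomposition is:
Bags: B1 = {a, b, d}  B2 = {a, b, h}  B3 = {a, b, e}  B4 = {a, d, g}  B5 = {a, f, g}  B6 = {b, e, j}  B7 = {a, f, i}  B8 = {a, b, c}
Tree: B1–B2, B1–B3, B1–B4, B4–B5, B3–B6, B5–B7, B3–B8
The largest bag has 3 vertices, giving width 2; this decomposition certifies tw(G) ≤ 2. For the lower bound, the 3 vertices {b, e, j} are pairwise adjacent, and any tree decomposition puts a clique entirely inside one bag — forcing width ≥ 2. Combining the bounds, tw(G) = 2.

2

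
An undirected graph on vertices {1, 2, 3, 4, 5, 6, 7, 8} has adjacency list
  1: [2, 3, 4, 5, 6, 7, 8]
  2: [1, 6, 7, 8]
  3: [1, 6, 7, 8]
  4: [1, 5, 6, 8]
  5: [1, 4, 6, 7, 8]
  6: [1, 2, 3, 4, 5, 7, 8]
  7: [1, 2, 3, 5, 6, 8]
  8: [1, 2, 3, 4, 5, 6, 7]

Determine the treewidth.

A width-4 tree decomposition is:
Bags: B1 = {1, 5, 6, 7, 8}  B2 = {1, 3, 6, 7, 8}  B3 = {1, 4, 5, 6, 8}  B4 = {1, 2, 6, 7, 8}
Tree: B1–B2, B1–B3, B1–B4
Every bag has size at most 5, so the width is 5 − 1 = 4 and tw(G) ≤ 4. For the lower bound, the 5 vertices {1, 4, 5, 6, 8} are pairwise adjacent, and any tree decomposition puts a clique entirely inside one bag — forcing width ≥ 4. Therefore the treewidth is 4.

4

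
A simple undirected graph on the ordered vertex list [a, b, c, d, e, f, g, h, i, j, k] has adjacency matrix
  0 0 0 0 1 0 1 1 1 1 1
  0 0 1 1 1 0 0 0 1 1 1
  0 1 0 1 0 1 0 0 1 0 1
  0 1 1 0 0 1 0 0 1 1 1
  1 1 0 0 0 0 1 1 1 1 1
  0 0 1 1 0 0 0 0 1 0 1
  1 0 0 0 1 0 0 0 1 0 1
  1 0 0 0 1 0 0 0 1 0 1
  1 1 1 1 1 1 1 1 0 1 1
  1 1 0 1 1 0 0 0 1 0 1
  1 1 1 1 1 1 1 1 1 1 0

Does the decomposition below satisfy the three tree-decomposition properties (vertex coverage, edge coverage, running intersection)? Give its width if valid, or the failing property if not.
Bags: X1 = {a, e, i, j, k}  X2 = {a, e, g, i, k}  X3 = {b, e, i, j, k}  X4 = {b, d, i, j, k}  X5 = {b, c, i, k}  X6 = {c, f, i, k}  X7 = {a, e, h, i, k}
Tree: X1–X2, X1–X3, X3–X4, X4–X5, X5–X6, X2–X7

A tree decomposition must satisfy three properties: every vertex lies in some bag; for every edge, both endpoints lie together in some bag; and for every vertex, the bags containing it form a connected subtree. Here edge (d,c) lies in no bag, so the decomposition is invalid.

No — edge (d,c) lies in no bag.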